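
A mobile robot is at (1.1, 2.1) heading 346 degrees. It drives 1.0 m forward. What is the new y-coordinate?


y_new = y0 + d*sin(theta)
= 2.1 + 1.0*sin(346)
= 2.1 + -0.2419
= 1.8581


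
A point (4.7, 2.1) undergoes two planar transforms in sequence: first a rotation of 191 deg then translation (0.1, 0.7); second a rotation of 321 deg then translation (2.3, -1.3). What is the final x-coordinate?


After transform 1:
x1 = cos(191)*4.7 - sin(191)*2.1 + 0.1 = -4.1129
y1 = sin(191)*4.7 + cos(191)*2.1 + 0.7 = -2.2582
After transform 2:
x2 = cos(321)*-4.1129 - sin(321)*-2.2582 + 2.3
= -2.3175


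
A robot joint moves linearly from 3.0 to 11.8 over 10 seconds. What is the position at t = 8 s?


s = t/T = 8/10 = 0.8
p(t) = p0 + (pf-p0)*s
= 3.0 + (11.8 - 3.0) * 0.8
= 10.04


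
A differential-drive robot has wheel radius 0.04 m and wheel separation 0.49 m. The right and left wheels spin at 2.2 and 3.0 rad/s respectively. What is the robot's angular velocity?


vR = r*wR = 0.04*2.2 = 0.088 m/s
vL = r*wL = 0.04*3.0 = 0.12 m/s
v = (vR+vL)/2 = 0.104 m/s
omega = (vR-vL)/L = -0.0653 rad/s
angular velocity = -0.0653 rad/s


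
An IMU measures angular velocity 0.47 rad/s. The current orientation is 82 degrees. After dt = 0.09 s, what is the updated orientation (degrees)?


delta_theta = w * dt = 0.47 * 0.09 = 0.0423 rad
= 2.4236 deg
theta_new = 82 + 2.4236 = 84.4236 deg


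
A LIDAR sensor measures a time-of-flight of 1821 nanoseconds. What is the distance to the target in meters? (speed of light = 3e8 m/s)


tof = 1821 ns = 1.821e-06 s
dist = c * tof / 2
= 3e8 * 1.821e-06 / 2
= 273.15 m


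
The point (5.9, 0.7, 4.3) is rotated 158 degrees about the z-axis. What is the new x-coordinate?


Rotation about z-axis: x' = x*cos(theta) - y*sin(theta)
= 5.9 * -0.9272 - 0.7 * 0.3746
= -5.7326


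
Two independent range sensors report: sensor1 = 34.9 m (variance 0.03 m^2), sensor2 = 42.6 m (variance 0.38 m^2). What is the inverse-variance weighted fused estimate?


w1 = (1/var1) / (1/var1 + 1/var2)
   = 33.3333 / (33.3333 + 2.6316) = 0.9268
w2 = 1 - w1 = 0.0732
fused = w1*s1 + w2*s2 = 32.3463 + 3.1171
= 35.4634 m


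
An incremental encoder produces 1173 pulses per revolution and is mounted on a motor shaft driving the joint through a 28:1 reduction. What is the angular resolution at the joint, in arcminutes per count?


counts per rev = 1173
effective counts at joint = 1173 * 28 = 32844
resolution = 360*60 / 32844
= 0.6577 arcmin/count


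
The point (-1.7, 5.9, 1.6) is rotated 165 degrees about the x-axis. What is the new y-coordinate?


Rotation about x-axis: y' = y*cos(theta) - z*sin(theta)
= 5.9 * -0.9659 - 1.6 * 0.2588
= -6.1131


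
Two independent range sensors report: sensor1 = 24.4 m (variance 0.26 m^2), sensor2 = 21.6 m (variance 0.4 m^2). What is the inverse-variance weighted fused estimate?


w1 = (1/var1) / (1/var1 + 1/var2)
   = 3.8462 / (3.8462 + 2.5) = 0.6061
w2 = 1 - w1 = 0.3939
fused = w1*s1 + w2*s2 = 14.7879 + 8.5091
= 23.297 m


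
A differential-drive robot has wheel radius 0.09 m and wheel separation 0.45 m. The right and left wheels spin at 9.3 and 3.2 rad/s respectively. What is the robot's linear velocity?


vR = r*wR = 0.09*9.3 = 0.837 m/s
vL = r*wL = 0.09*3.2 = 0.288 m/s
v = (vR+vL)/2 = 0.5625 m/s
omega = (vR-vL)/L = 1.22 rad/s
linear velocity = 0.5625 m/s


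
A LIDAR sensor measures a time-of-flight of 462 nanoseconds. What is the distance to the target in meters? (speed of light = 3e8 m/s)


tof = 462 ns = 4.62e-07 s
dist = c * tof / 2
= 3e8 * 4.62e-07 / 2
= 69.3 m


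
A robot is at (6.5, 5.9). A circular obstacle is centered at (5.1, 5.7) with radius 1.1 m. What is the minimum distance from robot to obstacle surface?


center_dist = sqrt((6.5-5.1)^2 + (5.9-5.7)^2)
= sqrt(1.96 + 0.04)
= 1.4142
min_dist = center_dist - radius = 1.4142 - 1.1 = 0.3142 m


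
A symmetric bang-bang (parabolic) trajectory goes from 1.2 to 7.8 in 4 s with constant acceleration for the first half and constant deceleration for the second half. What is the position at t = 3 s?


Symmetric rest-to-rest: each phase covers (pf-p0)/2 in time T/2. 0.5*a*(T/2)^2 = (pf-p0)/2 => a = 4*(pf-p0)/T^2
a = 4*(7.8-1.2)/4^2 = 1.65
t = 3 is in the deceleration phase (t > T/2).
p = pf - 0.5*a*(T-t)^2 = 7.8 - 0.5*1.65*1^2
= 6.975


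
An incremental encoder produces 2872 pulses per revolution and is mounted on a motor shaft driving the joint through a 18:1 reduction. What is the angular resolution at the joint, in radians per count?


counts per rev = 2872
effective counts at joint = 2872 * 18 = 51696
resolution = 2*pi / 51696
= 1.2154e-04 rad/count


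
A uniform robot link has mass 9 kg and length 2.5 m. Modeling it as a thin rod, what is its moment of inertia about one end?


I = (1/3) * m * L^2
= (1/3) * 9 * 2.5^2
= 0.333333 * 9 * 6.25
= 18.75 kg*m^2


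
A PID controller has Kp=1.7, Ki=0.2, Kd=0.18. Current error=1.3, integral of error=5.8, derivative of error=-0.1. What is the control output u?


u = Kp*e + Ki*int(e) + Kd*de/dt
= 1.7*1.3 + 0.2*5.8 + 0.18*(-0.1)
= 2.21 + 1.16 + -0.018
= 3.352


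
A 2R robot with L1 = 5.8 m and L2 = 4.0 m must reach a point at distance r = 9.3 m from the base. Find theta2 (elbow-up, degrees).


cos(theta2) = (r^2 - L1^2 - L2^2) / (2*L1*L2)
cos(theta2) = (86.49 - 33.64 - 16.0) / 46.4
cos(theta2) = 0.794181
theta2 = 37.422 degrees


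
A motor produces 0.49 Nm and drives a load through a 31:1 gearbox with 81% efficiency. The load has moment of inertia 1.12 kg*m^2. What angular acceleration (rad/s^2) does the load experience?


tau_out = tau_motor * N * eta
= 0.49 * 31 * 0.81 = 12.3039 Nm
alpha = tau_out / I = 12.3039 / 1.12
= 10.9856 rad/s^2


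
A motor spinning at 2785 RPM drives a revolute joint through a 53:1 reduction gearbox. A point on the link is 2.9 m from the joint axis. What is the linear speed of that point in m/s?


omega_motor = 2785 * 2*pi/60 = 291.6445 rad/s
omega_joint = omega_motor / 53 = 5.5027 rad/s
v = omega_joint * r = 5.5027 * 2.9
= 15.9579 m/s


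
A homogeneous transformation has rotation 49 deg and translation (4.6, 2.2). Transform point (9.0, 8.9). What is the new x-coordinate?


x' = cos(theta)*px - sin(theta)*py + tx
= 0.6561*9.0 - 0.7547*8.9 + 4.6
= 3.7876


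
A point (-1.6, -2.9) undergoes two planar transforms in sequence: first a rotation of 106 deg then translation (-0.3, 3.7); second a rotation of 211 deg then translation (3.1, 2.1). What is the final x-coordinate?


After transform 1:
x1 = cos(106)*-1.6 - sin(106)*-2.9 + -0.3 = 2.9287
y1 = sin(106)*-1.6 + cos(106)*-2.9 + 3.7 = 2.9613
After transform 2:
x2 = cos(211)*2.9287 - sin(211)*2.9613 + 3.1
= 2.1148


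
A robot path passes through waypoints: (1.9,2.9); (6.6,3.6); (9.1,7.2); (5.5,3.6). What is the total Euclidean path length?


Segment lengths:
  seg1 = sqrt((4.7)^2 + (0.7)^2) = 4.7518
  seg2 = sqrt((2.5)^2 + (3.6)^2) = 4.3829
  seg3 = sqrt((-3.6)^2 + (-3.6)^2) = 5.0912
Total = 14.2259


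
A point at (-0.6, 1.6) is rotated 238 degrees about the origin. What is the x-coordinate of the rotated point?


x' = x*cos(theta) - y*sin(theta)
cos(238 deg) = -0.5299, sin(238 deg) = -0.848
x' = -0.6 * -0.5299 - 1.6 * -0.848
= 0.318 - -1.3569
= 1.6748


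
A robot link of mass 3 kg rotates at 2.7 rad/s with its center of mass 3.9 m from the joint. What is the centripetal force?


F = m * omega^2 * r
= 3 * 2.7^2 * 3.9
= 3 * 7.29 * 3.9
= 85.293 N


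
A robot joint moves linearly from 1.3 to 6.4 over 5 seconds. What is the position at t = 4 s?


s = t/T = 4/5 = 0.8
p(t) = p0 + (pf-p0)*s
= 1.3 + (6.4 - 1.3) * 0.8
= 5.38


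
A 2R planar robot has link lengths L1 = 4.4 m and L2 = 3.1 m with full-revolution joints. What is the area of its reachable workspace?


r_max = L1 + L2 = 7.5 m
r_min = |L1 - L2| = 1.3 m
Area = pi*(r_max^2 - r_min^2)
= pi*(56.25 - 1.69)
= pi * 54.56
= 171.4053 m^2


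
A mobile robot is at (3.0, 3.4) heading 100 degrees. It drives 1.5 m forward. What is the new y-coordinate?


y_new = y0 + d*sin(theta)
= 3.4 + 1.5*sin(100)
= 3.4 + 1.4772
= 4.8772


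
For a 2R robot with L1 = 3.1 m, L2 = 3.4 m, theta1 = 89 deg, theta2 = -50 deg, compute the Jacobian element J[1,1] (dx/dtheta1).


J[1,1] = -L1*sin(t1) - L2*sin(t1+t2)
= -3.1*sin(89) - 3.4*sin(39)
= -5.2392


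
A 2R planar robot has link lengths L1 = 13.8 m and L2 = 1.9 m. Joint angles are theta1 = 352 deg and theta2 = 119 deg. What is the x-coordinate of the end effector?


Convert angles to radians: theta1 = 6.1436, theta2 = 2.0769
x = L1*cos(theta1) + L2*cos(theta1+theta2)
x = 13.6657 + -0.6809
x = 12.9848


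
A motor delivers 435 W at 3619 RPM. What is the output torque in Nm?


omega = 3619 * 2*pi/60 = 378.9808 rad/s
tau = P / omega = 435 / 378.9808
= 1.1478 Nm


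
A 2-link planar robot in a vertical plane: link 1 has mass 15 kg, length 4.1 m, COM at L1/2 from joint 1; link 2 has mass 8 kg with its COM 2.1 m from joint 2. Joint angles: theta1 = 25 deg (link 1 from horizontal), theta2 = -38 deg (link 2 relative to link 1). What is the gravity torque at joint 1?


Horizontal distance from joint 1 to link-1 COM:
  x_c1 = (L1/2)*cos(t1) = 2.05 * 0.9063 = 1.8579 m
Horizontal distance from joint 1 to link-2 COM:
  x_c2 = L1*cos(t1) + Lc2*cos(t1+t2)
       = 4.1*0.9063 + 2.1*0.9744 = 5.762 m
tau1 = m1*g*x_c1 + m2*g*x_c2
     = 15*9.81*1.8579 + 8*9.81*5.762
     = 273.3945 + 452.2048
     = 725.5994 Nm


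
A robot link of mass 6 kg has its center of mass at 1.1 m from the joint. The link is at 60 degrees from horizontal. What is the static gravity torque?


tau = m*g*L*cos(angle)
= 6 * 9.81 * 1.1 * cos(60 deg)
= 6 * 9.81 * 1.1 * 0.5
= 32.373 Nm


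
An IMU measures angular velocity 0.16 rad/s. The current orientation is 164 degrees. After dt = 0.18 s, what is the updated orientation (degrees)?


delta_theta = w * dt = 0.16 * 0.18 = 0.0288 rad
= 1.6501 deg
theta_new = 164 + 1.6501 = 165.6501 deg


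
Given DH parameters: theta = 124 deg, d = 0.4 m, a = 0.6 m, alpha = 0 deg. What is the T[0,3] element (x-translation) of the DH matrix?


T[0,3] = a * cos(theta)
= 0.6 * cos(124 deg)
= 0.6 * -0.5592
= -0.3355


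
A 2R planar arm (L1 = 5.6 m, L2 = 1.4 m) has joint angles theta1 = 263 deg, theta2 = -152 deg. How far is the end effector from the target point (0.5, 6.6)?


End effector via forward kinematics:
x = L1*cos(t1) + L2*cos(t1+t2) = -1.1842
y = L1*sin(t1) + L2*sin(t1+t2) = -4.2512
Distance to target:
d = sqrt((0.5 - -1.1842)^2 + (6.6 - -4.2512)^2)
= sqrt(2.8365 + 117.7495)
= 10.9812 m


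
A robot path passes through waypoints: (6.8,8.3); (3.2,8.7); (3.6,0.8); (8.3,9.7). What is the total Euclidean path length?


Segment lengths:
  seg1 = sqrt((-3.6)^2 + (0.4)^2) = 3.6222
  seg2 = sqrt((0.4)^2 + (-7.9)^2) = 7.9101
  seg3 = sqrt((4.7)^2 + (8.9)^2) = 10.0648
Total = 21.5971


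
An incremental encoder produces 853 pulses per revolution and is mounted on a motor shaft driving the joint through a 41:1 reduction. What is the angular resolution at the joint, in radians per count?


counts per rev = 853
effective counts at joint = 853 * 41 = 34973
resolution = 2*pi / 34973
= 1.7966e-04 rad/count


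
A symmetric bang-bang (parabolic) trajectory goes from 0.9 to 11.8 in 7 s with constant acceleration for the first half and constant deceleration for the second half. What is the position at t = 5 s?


Symmetric rest-to-rest: each phase covers (pf-p0)/2 in time T/2. 0.5*a*(T/2)^2 = (pf-p0)/2 => a = 4*(pf-p0)/T^2
a = 4*(11.8-0.9)/7^2 = 0.8898
t = 5 is in the deceleration phase (t > T/2).
p = pf - 0.5*a*(T-t)^2 = 11.8 - 0.5*0.8898*2^2
= 10.0204


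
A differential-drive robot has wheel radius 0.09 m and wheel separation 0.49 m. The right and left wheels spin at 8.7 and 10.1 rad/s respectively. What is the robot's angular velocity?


vR = r*wR = 0.09*8.7 = 0.783 m/s
vL = r*wL = 0.09*10.1 = 0.909 m/s
v = (vR+vL)/2 = 0.846 m/s
omega = (vR-vL)/L = -0.2571 rad/s
angular velocity = -0.2571 rad/s


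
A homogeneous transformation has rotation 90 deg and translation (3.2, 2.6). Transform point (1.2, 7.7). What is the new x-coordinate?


x' = cos(theta)*px - sin(theta)*py + tx
= 0.0*1.2 - 1.0*7.7 + 3.2
= -4.5


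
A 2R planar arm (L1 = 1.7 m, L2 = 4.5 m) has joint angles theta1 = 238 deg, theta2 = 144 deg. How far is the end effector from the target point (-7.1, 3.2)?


End effector via forward kinematics:
x = L1*cos(t1) + L2*cos(t1+t2) = 3.2715
y = L1*sin(t1) + L2*sin(t1+t2) = 0.244
Distance to target:
d = sqrt((-7.1 - 3.2715)^2 + (3.2 - 0.244)^2)
= sqrt(107.5673 + 8.7377)
= 10.7845 m


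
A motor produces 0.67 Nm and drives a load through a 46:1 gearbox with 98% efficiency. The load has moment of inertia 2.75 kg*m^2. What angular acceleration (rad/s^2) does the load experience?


tau_out = tau_motor * N * eta
= 0.67 * 46 * 0.98 = 30.2036 Nm
alpha = tau_out / I = 30.2036 / 2.75
= 10.9831 rad/s^2


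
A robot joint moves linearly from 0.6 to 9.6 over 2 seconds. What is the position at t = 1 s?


s = t/T = 1/2 = 0.5
p(t) = p0 + (pf-p0)*s
= 0.6 + (9.6 - 0.6) * 0.5
= 5.1


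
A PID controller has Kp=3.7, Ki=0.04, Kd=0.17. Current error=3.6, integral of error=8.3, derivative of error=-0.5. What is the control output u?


u = Kp*e + Ki*int(e) + Kd*de/dt
= 3.7*3.6 + 0.04*8.3 + 0.17*(-0.5)
= 13.32 + 0.332 + -0.085
= 13.567


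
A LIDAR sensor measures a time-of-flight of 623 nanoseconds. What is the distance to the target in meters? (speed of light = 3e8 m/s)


tof = 623 ns = 6.23e-07 s
dist = c * tof / 2
= 3e8 * 6.23e-07 / 2
= 93.45 m


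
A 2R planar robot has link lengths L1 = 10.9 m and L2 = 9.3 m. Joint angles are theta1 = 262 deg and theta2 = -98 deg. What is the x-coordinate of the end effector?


Convert angles to radians: theta1 = 4.5728, theta2 = -1.7104
x = L1*cos(theta1) + L2*cos(theta1+theta2)
x = -1.517 + -8.9397
x = -10.4567


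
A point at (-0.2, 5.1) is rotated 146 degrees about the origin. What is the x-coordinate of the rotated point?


x' = x*cos(theta) - y*sin(theta)
cos(146 deg) = -0.829, sin(146 deg) = 0.5592
x' = -0.2 * -0.829 - 5.1 * 0.5592
= 0.1658 - 2.8519
= -2.6861


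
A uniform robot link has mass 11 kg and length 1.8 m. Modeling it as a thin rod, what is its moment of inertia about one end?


I = (1/3) * m * L^2
= (1/3) * 11 * 1.8^2
= 0.333333 * 11 * 3.24
= 11.88 kg*m^2


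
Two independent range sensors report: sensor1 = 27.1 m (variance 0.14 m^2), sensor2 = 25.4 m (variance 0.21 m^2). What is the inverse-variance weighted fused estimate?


w1 = (1/var1) / (1/var1 + 1/var2)
   = 7.1429 / (7.1429 + 4.7619) = 0.6
w2 = 1 - w1 = 0.4
fused = w1*s1 + w2*s2 = 16.26 + 10.16
= 26.42 m


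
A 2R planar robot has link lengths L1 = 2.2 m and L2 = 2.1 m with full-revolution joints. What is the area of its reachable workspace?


r_max = L1 + L2 = 4.3 m
r_min = |L1 - L2| = 0.1 m
Area = pi*(r_max^2 - r_min^2)
= pi*(18.49 - 0.01)
= pi * 18.48
= 58.0566 m^2


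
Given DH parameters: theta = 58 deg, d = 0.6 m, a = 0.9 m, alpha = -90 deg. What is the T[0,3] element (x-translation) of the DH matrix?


T[0,3] = a * cos(theta)
= 0.9 * cos(58 deg)
= 0.9 * 0.5299
= 0.4769


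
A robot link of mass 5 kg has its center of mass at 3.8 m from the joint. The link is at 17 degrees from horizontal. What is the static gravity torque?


tau = m*g*L*cos(angle)
= 5 * 9.81 * 3.8 * cos(17 deg)
= 5 * 9.81 * 3.8 * 0.9563
= 178.2456 Nm


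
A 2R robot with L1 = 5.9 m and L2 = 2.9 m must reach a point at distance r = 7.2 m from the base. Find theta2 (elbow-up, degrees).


cos(theta2) = (r^2 - L1^2 - L2^2) / (2*L1*L2)
cos(theta2) = (51.84 - 34.81 - 8.41) / 34.22
cos(theta2) = 0.251899
theta2 = 75.4101 degrees


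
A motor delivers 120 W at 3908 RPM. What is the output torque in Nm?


omega = 3908 * 2*pi/60 = 409.2448 rad/s
tau = P / omega = 120 / 409.2448
= 0.2932 Nm


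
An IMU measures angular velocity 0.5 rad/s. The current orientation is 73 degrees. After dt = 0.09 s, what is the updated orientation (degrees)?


delta_theta = w * dt = 0.5 * 0.09 = 0.045 rad
= 2.5783 deg
theta_new = 73 + 2.5783 = 75.5783 deg


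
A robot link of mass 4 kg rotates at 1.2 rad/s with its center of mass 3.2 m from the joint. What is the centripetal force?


F = m * omega^2 * r
= 4 * 1.2^2 * 3.2
= 4 * 1.44 * 3.2
= 18.432 N


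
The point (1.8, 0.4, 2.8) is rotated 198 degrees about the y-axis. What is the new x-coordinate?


Rotation about y-axis: x' = x*cos(theta) + z*sin(theta)
= 1.8 * -0.9511 + 2.8 * -0.309
= -2.5771


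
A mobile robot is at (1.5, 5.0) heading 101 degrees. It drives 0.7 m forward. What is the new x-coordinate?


x_new = x0 + d*cos(theta)
= 1.5 + 0.7*cos(101)
= 1.5 + -0.1336
= 1.3664


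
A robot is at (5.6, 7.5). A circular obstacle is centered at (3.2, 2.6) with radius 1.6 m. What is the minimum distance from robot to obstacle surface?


center_dist = sqrt((5.6-3.2)^2 + (7.5-2.6)^2)
= sqrt(5.76 + 24.01)
= 5.4562
min_dist = center_dist - radius = 5.4562 - 1.6 = 3.8562 m


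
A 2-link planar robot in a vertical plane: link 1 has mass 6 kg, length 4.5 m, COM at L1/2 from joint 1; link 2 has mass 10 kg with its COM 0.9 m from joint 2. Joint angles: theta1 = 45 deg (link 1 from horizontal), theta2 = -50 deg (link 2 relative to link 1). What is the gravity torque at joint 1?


Horizontal distance from joint 1 to link-1 COM:
  x_c1 = (L1/2)*cos(t1) = 2.25 * 0.7071 = 1.591 m
Horizontal distance from joint 1 to link-2 COM:
  x_c2 = L1*cos(t1) + Lc2*cos(t1+t2)
       = 4.5*0.7071 + 0.9*0.9962 = 4.0786 m
tau1 = m1*g*x_c1 + m2*g*x_c2
     = 6*9.81*1.591 + 10*9.81*4.0786
     = 93.6457 + 400.1063
     = 493.752 Nm


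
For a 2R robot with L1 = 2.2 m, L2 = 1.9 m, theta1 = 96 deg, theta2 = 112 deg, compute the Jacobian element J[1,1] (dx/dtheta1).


J[1,1] = -L1*sin(t1) - L2*sin(t1+t2)
= -2.2*sin(96) - 1.9*sin(208)
= -1.296


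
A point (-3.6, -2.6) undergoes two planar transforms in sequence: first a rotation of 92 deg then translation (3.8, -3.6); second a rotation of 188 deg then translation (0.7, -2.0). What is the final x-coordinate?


After transform 1:
x1 = cos(92)*-3.6 - sin(92)*-2.6 + 3.8 = 6.5241
y1 = sin(92)*-3.6 + cos(92)*-2.6 + -3.6 = -7.1071
After transform 2:
x2 = cos(188)*6.5241 - sin(188)*-7.1071 + 0.7
= -6.7497


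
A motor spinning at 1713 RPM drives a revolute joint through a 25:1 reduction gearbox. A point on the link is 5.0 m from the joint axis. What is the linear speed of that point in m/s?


omega_motor = 1713 * 2*pi/60 = 179.3849 rad/s
omega_joint = omega_motor / 25 = 7.1754 rad/s
v = omega_joint * r = 7.1754 * 5.0
= 35.877 m/s


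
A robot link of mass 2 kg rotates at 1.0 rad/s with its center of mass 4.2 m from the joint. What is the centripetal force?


F = m * omega^2 * r
= 2 * 1.0^2 * 4.2
= 2 * 1.0 * 4.2
= 8.4 N


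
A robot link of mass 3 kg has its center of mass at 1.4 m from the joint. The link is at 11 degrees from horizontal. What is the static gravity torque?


tau = m*g*L*cos(angle)
= 3 * 9.81 * 1.4 * cos(11 deg)
= 3 * 9.81 * 1.4 * 0.9816
= 40.445 Nm


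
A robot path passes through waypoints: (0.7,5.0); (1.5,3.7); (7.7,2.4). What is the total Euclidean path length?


Segment lengths:
  seg1 = sqrt((0.8)^2 + (-1.3)^2) = 1.5264
  seg2 = sqrt((6.2)^2 + (-1.3)^2) = 6.3348
Total = 7.8613


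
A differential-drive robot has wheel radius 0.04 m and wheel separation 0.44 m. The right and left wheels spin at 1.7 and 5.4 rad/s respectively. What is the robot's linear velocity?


vR = r*wR = 0.04*1.7 = 0.068 m/s
vL = r*wL = 0.04*5.4 = 0.216 m/s
v = (vR+vL)/2 = 0.142 m/s
omega = (vR-vL)/L = -0.3364 rad/s
linear velocity = 0.142 m/s


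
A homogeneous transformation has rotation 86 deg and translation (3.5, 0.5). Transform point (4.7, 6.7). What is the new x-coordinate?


x' = cos(theta)*px - sin(theta)*py + tx
= 0.0698*4.7 - 0.9976*6.7 + 3.5
= -2.8558


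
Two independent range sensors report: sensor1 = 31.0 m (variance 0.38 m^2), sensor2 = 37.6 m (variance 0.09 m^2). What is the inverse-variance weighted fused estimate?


w1 = (1/var1) / (1/var1 + 1/var2)
   = 2.6316 / (2.6316 + 11.1111) = 0.1915
w2 = 1 - w1 = 0.8085
fused = w1*s1 + w2*s2 = 5.9362 + 30.4
= 36.3362 m


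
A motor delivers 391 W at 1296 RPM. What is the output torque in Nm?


omega = 1296 * 2*pi/60 = 135.7168 rad/s
tau = P / omega = 391 / 135.7168
= 2.881 Nm


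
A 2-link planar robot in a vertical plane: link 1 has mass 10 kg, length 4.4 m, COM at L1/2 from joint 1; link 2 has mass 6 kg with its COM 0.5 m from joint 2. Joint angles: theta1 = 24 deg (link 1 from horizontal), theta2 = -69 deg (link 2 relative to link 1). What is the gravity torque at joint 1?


Horizontal distance from joint 1 to link-1 COM:
  x_c1 = (L1/2)*cos(t1) = 2.2 * 0.9135 = 2.0098 m
Horizontal distance from joint 1 to link-2 COM:
  x_c2 = L1*cos(t1) + Lc2*cos(t1+t2)
       = 4.4*0.9135 + 0.5*0.7071 = 4.3732 m
tau1 = m1*g*x_c1 + m2*g*x_c2
     = 10*9.81*2.0098 + 6*9.81*4.3732
     = 197.1614 + 257.4038
     = 454.5652 Nm


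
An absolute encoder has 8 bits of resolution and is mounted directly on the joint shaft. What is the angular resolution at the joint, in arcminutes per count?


counts = 2^8 = 256
resolution = 360*60 / 256
= 84.375 arcmin/count


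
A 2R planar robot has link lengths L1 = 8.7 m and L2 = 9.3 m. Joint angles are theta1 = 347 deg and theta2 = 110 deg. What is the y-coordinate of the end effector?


Convert angles to radians: theta1 = 6.0563, theta2 = 1.9199
y = L1*sin(theta1) + L2*sin(theta1+theta2)
y = -1.9571 + 9.2307
y = 7.2736


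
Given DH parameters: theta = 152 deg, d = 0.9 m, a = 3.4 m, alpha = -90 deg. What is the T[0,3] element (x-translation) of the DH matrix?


T[0,3] = a * cos(theta)
= 3.4 * cos(152 deg)
= 3.4 * -0.8829
= -3.002


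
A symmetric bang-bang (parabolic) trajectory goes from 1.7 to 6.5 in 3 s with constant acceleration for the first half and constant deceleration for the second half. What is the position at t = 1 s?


Symmetric rest-to-rest: each phase covers (pf-p0)/2 in time T/2. 0.5*a*(T/2)^2 = (pf-p0)/2 => a = 4*(pf-p0)/T^2
a = 4*(6.5-1.7)/3^2 = 2.1333
t = 1 is in the acceleration phase (t <= T/2).
p = p0 + 0.5*a*t^2 = 1.7 + 0.5*2.1333*1^2
= 2.7667


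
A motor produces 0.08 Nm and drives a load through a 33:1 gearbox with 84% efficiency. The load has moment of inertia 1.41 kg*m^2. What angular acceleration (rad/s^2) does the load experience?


tau_out = tau_motor * N * eta
= 0.08 * 33 * 0.84 = 2.2176 Nm
alpha = tau_out / I = 2.2176 / 1.41
= 1.5728 rad/s^2


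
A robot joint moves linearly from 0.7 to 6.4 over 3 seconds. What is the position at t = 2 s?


s = t/T = 2/3 = 0.6667
p(t) = p0 + (pf-p0)*s
= 0.7 + (6.4 - 0.7) * 0.6667
= 4.5


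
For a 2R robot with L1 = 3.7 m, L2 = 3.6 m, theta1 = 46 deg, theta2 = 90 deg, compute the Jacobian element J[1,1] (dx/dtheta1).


J[1,1] = -L1*sin(t1) - L2*sin(t1+t2)
= -3.7*sin(46) - 3.6*sin(136)
= -5.1623


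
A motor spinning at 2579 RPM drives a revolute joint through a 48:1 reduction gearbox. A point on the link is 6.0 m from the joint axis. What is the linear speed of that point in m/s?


omega_motor = 2579 * 2*pi/60 = 270.0722 rad/s
omega_joint = omega_motor / 48 = 5.6265 rad/s
v = omega_joint * r = 5.6265 * 6.0
= 33.759 m/s


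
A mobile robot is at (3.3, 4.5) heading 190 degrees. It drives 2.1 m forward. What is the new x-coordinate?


x_new = x0 + d*cos(theta)
= 3.3 + 2.1*cos(190)
= 3.3 + -2.0681
= 1.2319


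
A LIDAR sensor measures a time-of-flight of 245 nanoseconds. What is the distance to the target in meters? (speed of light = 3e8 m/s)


tof = 245 ns = 2.45e-07 s
dist = c * tof / 2
= 3e8 * 2.45e-07 / 2
= 36.75 m


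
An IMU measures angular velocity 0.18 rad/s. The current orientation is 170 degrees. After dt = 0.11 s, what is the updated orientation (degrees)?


delta_theta = w * dt = 0.18 * 0.11 = 0.0198 rad
= 1.1345 deg
theta_new = 170 + 1.1345 = 171.1345 deg


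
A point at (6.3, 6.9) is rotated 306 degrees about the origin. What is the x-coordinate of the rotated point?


x' = x*cos(theta) - y*sin(theta)
cos(306 deg) = 0.5878, sin(306 deg) = -0.809
x' = 6.3 * 0.5878 - 6.9 * -0.809
= 3.703 - -5.5822
= 9.2853


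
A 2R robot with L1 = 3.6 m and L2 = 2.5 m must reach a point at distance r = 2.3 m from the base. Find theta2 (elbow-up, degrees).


cos(theta2) = (r^2 - L1^2 - L2^2) / (2*L1*L2)
cos(theta2) = (5.29 - 12.96 - 6.25) / 18.0
cos(theta2) = -0.773333
theta2 = 140.6542 degrees


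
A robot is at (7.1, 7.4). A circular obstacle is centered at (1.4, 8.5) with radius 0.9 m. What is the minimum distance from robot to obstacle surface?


center_dist = sqrt((7.1-1.4)^2 + (7.4-8.5)^2)
= sqrt(32.49 + 1.21)
= 5.8052
min_dist = center_dist - radius = 5.8052 - 0.9 = 4.9052 m


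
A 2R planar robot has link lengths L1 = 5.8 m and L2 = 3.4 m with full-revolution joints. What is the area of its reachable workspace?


r_max = L1 + L2 = 9.2 m
r_min = |L1 - L2| = 2.4 m
Area = pi*(r_max^2 - r_min^2)
= pi*(84.64 - 5.76)
= pi * 78.88
= 247.8088 m^2


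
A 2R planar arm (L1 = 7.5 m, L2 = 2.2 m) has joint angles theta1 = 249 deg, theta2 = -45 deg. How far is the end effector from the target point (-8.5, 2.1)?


End effector via forward kinematics:
x = L1*cos(t1) + L2*cos(t1+t2) = -4.6976
y = L1*sin(t1) + L2*sin(t1+t2) = -7.8967
Distance to target:
d = sqrt((-8.5 - -4.6976)^2 + (2.1 - -7.8967)^2)
= sqrt(14.4586 + 99.9335)
= 10.6954 m


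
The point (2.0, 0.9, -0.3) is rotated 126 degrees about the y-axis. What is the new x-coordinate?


Rotation about y-axis: x' = x*cos(theta) + z*sin(theta)
= 2.0 * -0.5878 + -0.3 * 0.809
= -1.4183


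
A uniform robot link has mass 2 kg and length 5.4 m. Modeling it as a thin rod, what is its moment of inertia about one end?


I = (1/3) * m * L^2
= (1/3) * 2 * 5.4^2
= 0.333333 * 2 * 29.16
= 19.44 kg*m^2


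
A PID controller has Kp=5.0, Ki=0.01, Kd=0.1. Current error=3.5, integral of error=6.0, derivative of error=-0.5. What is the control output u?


u = Kp*e + Ki*int(e) + Kd*de/dt
= 5.0*3.5 + 0.01*6.0 + 0.1*(-0.5)
= 17.5 + 0.06 + -0.05
= 17.51


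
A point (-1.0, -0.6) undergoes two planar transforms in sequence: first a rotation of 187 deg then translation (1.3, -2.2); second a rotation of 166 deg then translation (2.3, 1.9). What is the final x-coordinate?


After transform 1:
x1 = cos(187)*-1.0 - sin(187)*-0.6 + 1.3 = 2.2194
y1 = sin(187)*-1.0 + cos(187)*-0.6 + -2.2 = -1.4826
After transform 2:
x2 = cos(166)*2.2194 - sin(166)*-1.4826 + 2.3
= 0.5052


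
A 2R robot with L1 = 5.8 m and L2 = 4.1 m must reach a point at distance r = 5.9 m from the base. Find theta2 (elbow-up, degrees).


cos(theta2) = (r^2 - L1^2 - L2^2) / (2*L1*L2)
cos(theta2) = (34.81 - 33.64 - 16.81) / 47.56
cos(theta2) = -0.328848
theta2 = 109.1989 degrees


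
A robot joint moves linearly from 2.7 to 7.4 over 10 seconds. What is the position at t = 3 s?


s = t/T = 3/10 = 0.3
p(t) = p0 + (pf-p0)*s
= 2.7 + (7.4 - 2.7) * 0.3
= 4.11


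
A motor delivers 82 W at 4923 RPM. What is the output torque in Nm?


omega = 4923 * 2*pi/60 = 515.5354 rad/s
tau = P / omega = 82 / 515.5354
= 0.1591 Nm


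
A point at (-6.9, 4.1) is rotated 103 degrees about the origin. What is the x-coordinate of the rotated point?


x' = x*cos(theta) - y*sin(theta)
cos(103 deg) = -0.225, sin(103 deg) = 0.9744
x' = -6.9 * -0.225 - 4.1 * 0.9744
= 1.5522 - 3.9949
= -2.4428


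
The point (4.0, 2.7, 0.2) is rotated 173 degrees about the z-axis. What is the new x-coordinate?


Rotation about z-axis: x' = x*cos(theta) - y*sin(theta)
= 4.0 * -0.9925 - 2.7 * 0.1219
= -4.2992


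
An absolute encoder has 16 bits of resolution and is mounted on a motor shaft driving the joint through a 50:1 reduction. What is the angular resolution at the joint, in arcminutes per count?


counts = 2^16 = 65536
effective counts at joint = 65536 * 50 = 3276800
resolution = 360*60 / 3276800
= 0.0066 arcmin/count


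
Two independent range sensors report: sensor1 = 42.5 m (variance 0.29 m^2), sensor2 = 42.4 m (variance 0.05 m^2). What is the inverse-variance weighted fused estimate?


w1 = (1/var1) / (1/var1 + 1/var2)
   = 3.4483 / (3.4483 + 20.0) = 0.1471
w2 = 1 - w1 = 0.8529
fused = w1*s1 + w2*s2 = 6.25 + 36.1647
= 42.4147 m


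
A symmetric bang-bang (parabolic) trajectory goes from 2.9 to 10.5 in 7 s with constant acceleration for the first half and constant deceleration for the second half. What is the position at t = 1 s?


Symmetric rest-to-rest: each phase covers (pf-p0)/2 in time T/2. 0.5*a*(T/2)^2 = (pf-p0)/2 => a = 4*(pf-p0)/T^2
a = 4*(10.5-2.9)/7^2 = 0.6204
t = 1 is in the acceleration phase (t <= T/2).
p = p0 + 0.5*a*t^2 = 2.9 + 0.5*0.6204*1^2
= 3.2102


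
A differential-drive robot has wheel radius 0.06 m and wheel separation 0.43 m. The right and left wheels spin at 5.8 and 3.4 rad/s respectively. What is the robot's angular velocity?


vR = r*wR = 0.06*5.8 = 0.348 m/s
vL = r*wL = 0.06*3.4 = 0.204 m/s
v = (vR+vL)/2 = 0.276 m/s
omega = (vR-vL)/L = 0.3349 rad/s
angular velocity = 0.3349 rad/s


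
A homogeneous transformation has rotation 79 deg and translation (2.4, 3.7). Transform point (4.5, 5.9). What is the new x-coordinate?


x' = cos(theta)*px - sin(theta)*py + tx
= 0.1908*4.5 - 0.9816*5.9 + 2.4
= -2.533


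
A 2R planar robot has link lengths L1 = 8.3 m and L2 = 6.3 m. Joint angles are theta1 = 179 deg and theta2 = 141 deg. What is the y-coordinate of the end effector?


Convert angles to radians: theta1 = 3.1241, theta2 = 2.4609
y = L1*sin(theta1) + L2*sin(theta1+theta2)
y = 0.1449 + -4.0496
y = -3.9047


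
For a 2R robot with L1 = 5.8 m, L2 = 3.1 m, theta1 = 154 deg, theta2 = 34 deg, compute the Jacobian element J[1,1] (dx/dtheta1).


J[1,1] = -L1*sin(t1) - L2*sin(t1+t2)
= -5.8*sin(154) - 3.1*sin(188)
= -2.1111


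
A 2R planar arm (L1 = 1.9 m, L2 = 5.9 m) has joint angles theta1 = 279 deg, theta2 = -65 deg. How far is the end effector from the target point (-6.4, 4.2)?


End effector via forward kinematics:
x = L1*cos(t1) + L2*cos(t1+t2) = -4.5941
y = L1*sin(t1) + L2*sin(t1+t2) = -5.1758
Distance to target:
d = sqrt((-6.4 - -4.5941)^2 + (4.2 - -5.1758)^2)
= sqrt(3.2613 + 87.9065)
= 9.5482 m


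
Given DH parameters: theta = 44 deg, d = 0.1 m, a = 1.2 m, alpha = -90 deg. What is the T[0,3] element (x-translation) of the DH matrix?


T[0,3] = a * cos(theta)
= 1.2 * cos(44 deg)
= 1.2 * 0.7193
= 0.8632


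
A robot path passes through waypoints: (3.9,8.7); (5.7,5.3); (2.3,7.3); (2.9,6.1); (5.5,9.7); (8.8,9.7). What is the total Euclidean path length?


Segment lengths:
  seg1 = sqrt((1.8)^2 + (-3.4)^2) = 3.8471
  seg2 = sqrt((-3.4)^2 + (2.0)^2) = 3.9446
  seg3 = sqrt((0.6)^2 + (-1.2)^2) = 1.3416
  seg4 = sqrt((2.6)^2 + (3.6)^2) = 4.4407
  seg5 = sqrt((3.3)^2 + (0.0)^2) = 3.3
Total = 16.8741


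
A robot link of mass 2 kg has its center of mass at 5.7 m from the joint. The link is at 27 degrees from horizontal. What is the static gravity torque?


tau = m*g*L*cos(angle)
= 2 * 9.81 * 5.7 * cos(27 deg)
= 2 * 9.81 * 5.7 * 0.891
= 99.6448 Nm


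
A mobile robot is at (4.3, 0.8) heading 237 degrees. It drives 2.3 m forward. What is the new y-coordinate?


y_new = y0 + d*sin(theta)
= 0.8 + 2.3*sin(237)
= 0.8 + -1.9289
= -1.1289


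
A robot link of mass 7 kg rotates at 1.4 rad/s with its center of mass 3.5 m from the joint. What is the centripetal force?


F = m * omega^2 * r
= 7 * 1.4^2 * 3.5
= 7 * 1.96 * 3.5
= 48.02 N


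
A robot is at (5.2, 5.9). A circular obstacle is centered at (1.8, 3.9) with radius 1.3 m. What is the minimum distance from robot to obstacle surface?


center_dist = sqrt((5.2-1.8)^2 + (5.9-3.9)^2)
= sqrt(11.56 + 4.0)
= 3.9446
min_dist = center_dist - radius = 3.9446 - 1.3 = 2.6446 m


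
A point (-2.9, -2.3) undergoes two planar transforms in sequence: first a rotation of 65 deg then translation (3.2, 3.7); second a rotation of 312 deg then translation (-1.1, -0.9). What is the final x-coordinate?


After transform 1:
x1 = cos(65)*-2.9 - sin(65)*-2.3 + 3.2 = 4.0589
y1 = sin(65)*-2.9 + cos(65)*-2.3 + 3.7 = 0.0997
After transform 2:
x2 = cos(312)*4.0589 - sin(312)*0.0997 + -1.1
= 1.69


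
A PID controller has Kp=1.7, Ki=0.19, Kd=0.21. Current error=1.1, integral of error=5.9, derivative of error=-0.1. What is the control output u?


u = Kp*e + Ki*int(e) + Kd*de/dt
= 1.7*1.1 + 0.19*5.9 + 0.21*(-0.1)
= 1.87 + 1.121 + -0.021
= 2.97


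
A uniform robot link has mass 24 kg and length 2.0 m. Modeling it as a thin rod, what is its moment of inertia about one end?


I = (1/3) * m * L^2
= (1/3) * 24 * 2.0^2
= 0.333333 * 24 * 4.0
= 32.0 kg*m^2


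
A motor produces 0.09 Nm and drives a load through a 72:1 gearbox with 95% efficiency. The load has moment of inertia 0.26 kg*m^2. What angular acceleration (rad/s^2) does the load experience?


tau_out = tau_motor * N * eta
= 0.09 * 72 * 0.95 = 6.156 Nm
alpha = tau_out / I = 6.156 / 0.26
= 23.6769 rad/s^2


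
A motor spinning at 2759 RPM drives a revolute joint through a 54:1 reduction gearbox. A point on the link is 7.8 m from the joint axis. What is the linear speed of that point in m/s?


omega_motor = 2759 * 2*pi/60 = 288.9218 rad/s
omega_joint = omega_motor / 54 = 5.3504 rad/s
v = omega_joint * r = 5.3504 * 7.8
= 41.7331 m/s


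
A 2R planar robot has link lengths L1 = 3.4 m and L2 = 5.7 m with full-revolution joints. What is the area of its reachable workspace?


r_max = L1 + L2 = 9.1 m
r_min = |L1 - L2| = 2.3 m
Area = pi*(r_max^2 - r_min^2)
= pi*(82.81 - 5.29)
= pi * 77.52
= 243.5363 m^2


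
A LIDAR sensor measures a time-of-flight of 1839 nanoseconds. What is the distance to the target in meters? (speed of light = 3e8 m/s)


tof = 1839 ns = 1.839e-06 s
dist = c * tof / 2
= 3e8 * 1.839e-06 / 2
= 275.85 m


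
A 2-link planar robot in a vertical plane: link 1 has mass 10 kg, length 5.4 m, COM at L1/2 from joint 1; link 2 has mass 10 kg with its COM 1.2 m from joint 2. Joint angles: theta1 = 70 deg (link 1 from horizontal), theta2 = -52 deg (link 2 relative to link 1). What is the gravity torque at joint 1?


Horizontal distance from joint 1 to link-1 COM:
  x_c1 = (L1/2)*cos(t1) = 2.7 * 0.342 = 0.9235 m
Horizontal distance from joint 1 to link-2 COM:
  x_c2 = L1*cos(t1) + Lc2*cos(t1+t2)
       = 5.4*0.342 + 1.2*0.9511 = 2.9882 m
tau1 = m1*g*x_c1 + m2*g*x_c2
     = 10*9.81*0.9235 + 10*9.81*2.9882
     = 90.5909 + 293.1401
     = 383.731 Nm


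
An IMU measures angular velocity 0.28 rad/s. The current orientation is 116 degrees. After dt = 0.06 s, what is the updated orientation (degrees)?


delta_theta = w * dt = 0.28 * 0.06 = 0.0168 rad
= 0.9626 deg
theta_new = 116 + 0.9626 = 116.9626 deg


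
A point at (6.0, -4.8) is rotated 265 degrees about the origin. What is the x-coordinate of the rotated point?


x' = x*cos(theta) - y*sin(theta)
cos(265 deg) = -0.0872, sin(265 deg) = -0.9962
x' = 6.0 * -0.0872 - -4.8 * -0.9962
= -0.5229 - 4.7817
= -5.3047


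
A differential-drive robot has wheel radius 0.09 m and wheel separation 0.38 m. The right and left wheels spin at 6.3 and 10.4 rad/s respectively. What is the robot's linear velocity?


vR = r*wR = 0.09*6.3 = 0.567 m/s
vL = r*wL = 0.09*10.4 = 0.936 m/s
v = (vR+vL)/2 = 0.7515 m/s
omega = (vR-vL)/L = -0.9711 rad/s
linear velocity = 0.7515 m/s


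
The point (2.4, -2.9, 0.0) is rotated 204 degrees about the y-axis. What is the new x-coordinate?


Rotation about y-axis: x' = x*cos(theta) + z*sin(theta)
= 2.4 * -0.9135 + 0.0 * -0.4067
= -2.1925


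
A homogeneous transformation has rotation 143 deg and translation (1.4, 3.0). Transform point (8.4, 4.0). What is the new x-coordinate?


x' = cos(theta)*px - sin(theta)*py + tx
= -0.7986*8.4 - 0.6018*4.0 + 1.4
= -7.7158


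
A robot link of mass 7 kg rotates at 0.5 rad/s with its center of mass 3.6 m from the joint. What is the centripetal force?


F = m * omega^2 * r
= 7 * 0.5^2 * 3.6
= 7 * 0.25 * 3.6
= 6.3 N


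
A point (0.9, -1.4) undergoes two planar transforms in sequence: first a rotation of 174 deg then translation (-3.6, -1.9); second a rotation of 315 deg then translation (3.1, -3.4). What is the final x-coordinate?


After transform 1:
x1 = cos(174)*0.9 - sin(174)*-1.4 + -3.6 = -4.3487
y1 = sin(174)*0.9 + cos(174)*-1.4 + -1.9 = -0.4136
After transform 2:
x2 = cos(315)*-4.3487 - sin(315)*-0.4136 + 3.1
= -0.2675


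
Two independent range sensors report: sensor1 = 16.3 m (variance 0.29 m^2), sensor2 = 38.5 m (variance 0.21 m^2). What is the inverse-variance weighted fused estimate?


w1 = (1/var1) / (1/var1 + 1/var2)
   = 3.4483 / (3.4483 + 4.7619) = 0.42
w2 = 1 - w1 = 0.58
fused = w1*s1 + w2*s2 = 6.846 + 22.33
= 29.176 m


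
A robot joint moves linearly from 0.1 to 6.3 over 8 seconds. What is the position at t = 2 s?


s = t/T = 2/8 = 0.25
p(t) = p0 + (pf-p0)*s
= 0.1 + (6.3 - 0.1) * 0.25
= 1.65


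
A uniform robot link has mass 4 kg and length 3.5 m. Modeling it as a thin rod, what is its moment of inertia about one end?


I = (1/3) * m * L^2
= (1/3) * 4 * 3.5^2
= 0.333333 * 4 * 12.25
= 16.3333 kg*m^2


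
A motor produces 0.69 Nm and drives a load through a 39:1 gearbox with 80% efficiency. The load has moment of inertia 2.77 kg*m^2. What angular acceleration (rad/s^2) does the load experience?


tau_out = tau_motor * N * eta
= 0.69 * 39 * 0.8 = 21.528 Nm
alpha = tau_out / I = 21.528 / 2.77
= 7.7718 rad/s^2


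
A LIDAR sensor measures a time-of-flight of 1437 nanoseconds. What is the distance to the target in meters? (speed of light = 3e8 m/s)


tof = 1437 ns = 1.437e-06 s
dist = c * tof / 2
= 3e8 * 1.437e-06 / 2
= 215.55 m


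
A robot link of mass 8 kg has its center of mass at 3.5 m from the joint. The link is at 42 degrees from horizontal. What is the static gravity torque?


tau = m*g*L*cos(angle)
= 8 * 9.81 * 3.5 * cos(42 deg)
= 8 * 9.81 * 3.5 * 0.7431
= 204.127 Nm


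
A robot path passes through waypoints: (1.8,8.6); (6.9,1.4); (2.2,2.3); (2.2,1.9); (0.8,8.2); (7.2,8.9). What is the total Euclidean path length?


Segment lengths:
  seg1 = sqrt((5.1)^2 + (-7.2)^2) = 8.8233
  seg2 = sqrt((-4.7)^2 + (0.9)^2) = 4.7854
  seg3 = sqrt((0.0)^2 + (-0.4)^2) = 0.4
  seg4 = sqrt((-1.4)^2 + (6.3)^2) = 6.4537
  seg5 = sqrt((6.4)^2 + (0.7)^2) = 6.4382
Total = 26.9005


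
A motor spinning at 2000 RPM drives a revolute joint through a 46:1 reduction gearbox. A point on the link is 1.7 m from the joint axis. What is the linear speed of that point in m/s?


omega_motor = 2000 * 2*pi/60 = 209.4395 rad/s
omega_joint = omega_motor / 46 = 4.553 rad/s
v = omega_joint * r = 4.553 * 1.7
= 7.7402 m/s


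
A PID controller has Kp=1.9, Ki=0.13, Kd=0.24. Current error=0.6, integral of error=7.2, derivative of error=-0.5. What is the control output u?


u = Kp*e + Ki*int(e) + Kd*de/dt
= 1.9*0.6 + 0.13*7.2 + 0.24*(-0.5)
= 1.14 + 0.936 + -0.12
= 1.956


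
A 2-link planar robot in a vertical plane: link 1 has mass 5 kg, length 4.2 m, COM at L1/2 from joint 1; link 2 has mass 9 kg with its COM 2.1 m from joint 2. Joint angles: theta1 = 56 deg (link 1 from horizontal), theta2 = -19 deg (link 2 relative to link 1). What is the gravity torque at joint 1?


Horizontal distance from joint 1 to link-1 COM:
  x_c1 = (L1/2)*cos(t1) = 2.1 * 0.5592 = 1.1743 m
Horizontal distance from joint 1 to link-2 COM:
  x_c2 = L1*cos(t1) + Lc2*cos(t1+t2)
       = 4.2*0.5592 + 2.1*0.7986 = 4.0257 m
tau1 = m1*g*x_c1 + m2*g*x_c2
     = 5*9.81*1.1743 + 9*9.81*4.0257
     = 57.5997 + 355.433
     = 413.0327 Nm


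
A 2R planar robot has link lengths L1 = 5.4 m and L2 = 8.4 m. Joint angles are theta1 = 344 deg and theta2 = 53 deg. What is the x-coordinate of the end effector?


Convert angles to radians: theta1 = 6.0039, theta2 = 0.925
x = L1*cos(theta1) + L2*cos(theta1+theta2)
x = 5.1908 + 6.7085
x = 11.8994
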